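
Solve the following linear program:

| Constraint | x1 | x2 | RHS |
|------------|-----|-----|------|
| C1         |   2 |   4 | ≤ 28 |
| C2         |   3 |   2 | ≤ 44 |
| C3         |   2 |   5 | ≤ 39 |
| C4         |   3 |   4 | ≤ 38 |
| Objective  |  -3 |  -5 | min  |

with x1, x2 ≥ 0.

Evaluate the objective at each vertex of the feasible region:
  z(0, 0) = 0
  z(12.67, 0) = -38
  z(10, 2) = -40  ←
  z(0, 7) = -35
The minimum is at x1 = 10, x2 = 2.

x1 = 10, x2 = 2, z = -40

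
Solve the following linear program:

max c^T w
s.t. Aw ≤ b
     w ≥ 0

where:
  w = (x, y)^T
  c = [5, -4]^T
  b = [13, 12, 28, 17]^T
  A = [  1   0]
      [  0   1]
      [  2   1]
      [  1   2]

Evaluate the objective at each vertex of the feasible region:
  z(0, 0) = 0
  z(13, 0) = 65  ←
  z(13, 2) = 57
  z(0, 8.5) = -34
The maximum is at x = 13, y = 0.

x = 13, y = 0, z = 65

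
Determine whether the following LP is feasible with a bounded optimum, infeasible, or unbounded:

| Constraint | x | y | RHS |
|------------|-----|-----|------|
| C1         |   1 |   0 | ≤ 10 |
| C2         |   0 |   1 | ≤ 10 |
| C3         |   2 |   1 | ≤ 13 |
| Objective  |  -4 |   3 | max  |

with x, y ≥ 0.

Feasible with a bounded optimal solution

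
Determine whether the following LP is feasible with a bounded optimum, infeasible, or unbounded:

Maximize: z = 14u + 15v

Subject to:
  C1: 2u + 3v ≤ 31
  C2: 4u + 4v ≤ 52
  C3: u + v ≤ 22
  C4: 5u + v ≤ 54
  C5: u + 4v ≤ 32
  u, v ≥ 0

Feasible with a bounded optimal solution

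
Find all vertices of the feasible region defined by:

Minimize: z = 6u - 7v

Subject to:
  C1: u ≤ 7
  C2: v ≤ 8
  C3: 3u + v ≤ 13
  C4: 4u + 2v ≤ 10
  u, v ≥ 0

(0, 0), (2.5, 0), (0, 5)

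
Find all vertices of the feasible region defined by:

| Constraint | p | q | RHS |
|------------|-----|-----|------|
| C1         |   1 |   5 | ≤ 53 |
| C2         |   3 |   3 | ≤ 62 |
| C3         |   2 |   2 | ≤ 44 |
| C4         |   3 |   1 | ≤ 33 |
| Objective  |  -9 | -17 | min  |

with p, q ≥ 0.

(0, 0), (11, 0), (8, 9), (0, 10.6)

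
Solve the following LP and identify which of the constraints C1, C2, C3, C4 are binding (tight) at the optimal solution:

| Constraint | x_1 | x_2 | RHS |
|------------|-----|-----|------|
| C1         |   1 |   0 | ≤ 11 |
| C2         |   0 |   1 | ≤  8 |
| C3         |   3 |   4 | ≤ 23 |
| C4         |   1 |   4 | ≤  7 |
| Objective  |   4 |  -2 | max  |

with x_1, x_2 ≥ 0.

At x_1 = 7, x_2 = 0, compute slack b - a·x for each constraint:
  C1: 11 − 7 = 4  (slack)
  C2: 8 − 0 = 8  (slack)
  C3: 23 − 21 = 2  (slack)
  C4: 7 − 7 = 0  (binding)

Optimal: x_1 = 7, x_2 = 0
Binding: C4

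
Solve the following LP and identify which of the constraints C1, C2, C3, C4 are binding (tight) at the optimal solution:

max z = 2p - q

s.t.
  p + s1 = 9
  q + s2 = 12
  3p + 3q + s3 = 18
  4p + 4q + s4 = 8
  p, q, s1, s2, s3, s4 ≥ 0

At p = 2, q = 0, compute slack b - a·x for each constraint:
  C1: 9 − 2 = 7  (slack)
  C2: 12 − 0 = 12  (slack)
  C3: 18 − 6 = 12  (slack)
  C4: 8 − 8 = 0  (binding)

Optimal: p = 2, q = 0
Binding: C4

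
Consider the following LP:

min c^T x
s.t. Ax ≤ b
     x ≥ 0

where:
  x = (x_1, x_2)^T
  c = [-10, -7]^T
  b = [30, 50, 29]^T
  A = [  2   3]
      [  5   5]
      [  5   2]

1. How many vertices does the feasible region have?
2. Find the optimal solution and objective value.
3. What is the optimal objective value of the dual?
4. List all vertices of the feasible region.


1. 4
2. x_1 = 3, x_2 = 7, z = -79
3. -79
4. (0, 0), (5.8, 0), (3, 7), (0, 10)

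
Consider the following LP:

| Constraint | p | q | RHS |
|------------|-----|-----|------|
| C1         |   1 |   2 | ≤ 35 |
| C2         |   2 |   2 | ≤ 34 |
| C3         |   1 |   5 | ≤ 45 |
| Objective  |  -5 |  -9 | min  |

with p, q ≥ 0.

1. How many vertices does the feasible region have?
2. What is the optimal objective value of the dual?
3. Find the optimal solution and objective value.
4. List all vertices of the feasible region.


1. 4
2. -113
3. p = 10, q = 7, z = -113
4. (0, 0), (17, 0), (10, 7), (0, 9)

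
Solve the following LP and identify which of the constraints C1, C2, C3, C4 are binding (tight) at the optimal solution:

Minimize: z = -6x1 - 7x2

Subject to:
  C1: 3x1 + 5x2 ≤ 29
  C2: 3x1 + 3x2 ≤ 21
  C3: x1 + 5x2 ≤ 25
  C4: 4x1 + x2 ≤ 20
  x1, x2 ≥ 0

At x1 = 3, x2 = 4, compute slack b - a·x for each constraint:
  C1: 29 − 29 = 0  (binding)
  C2: 21 − 21 = 0  (binding)
  C3: 25 − 23 = 2  (slack)
  C4: 20 − 16 = 4  (slack)

Optimal: x1 = 3, x2 = 4
Binding: C1, C2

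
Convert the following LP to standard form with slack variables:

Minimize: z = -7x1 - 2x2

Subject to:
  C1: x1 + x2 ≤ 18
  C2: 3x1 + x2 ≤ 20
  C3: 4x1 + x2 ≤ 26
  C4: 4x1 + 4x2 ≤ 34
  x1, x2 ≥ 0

min z = -7x1 - 2x2

s.t.
  x1 + x2 + s1 = 18
  3x1 + x2 + s2 = 20
  4x1 + x2 + s3 = 26
  4x1 + 4x2 + s4 = 34
  x1, x2, s1, s2, s3, s4 ≥ 0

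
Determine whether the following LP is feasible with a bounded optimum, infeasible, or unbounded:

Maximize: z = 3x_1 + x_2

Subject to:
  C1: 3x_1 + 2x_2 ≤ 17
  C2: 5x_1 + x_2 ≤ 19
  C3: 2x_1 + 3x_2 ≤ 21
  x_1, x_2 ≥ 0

Feasible with a bounded optimal solution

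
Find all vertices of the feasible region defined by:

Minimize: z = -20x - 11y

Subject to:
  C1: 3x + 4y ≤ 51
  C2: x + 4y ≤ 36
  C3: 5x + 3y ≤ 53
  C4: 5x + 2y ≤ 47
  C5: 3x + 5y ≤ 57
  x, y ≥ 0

(0, 0), (9.4, 0), (7, 6), (6.118, 7.471), (0, 9)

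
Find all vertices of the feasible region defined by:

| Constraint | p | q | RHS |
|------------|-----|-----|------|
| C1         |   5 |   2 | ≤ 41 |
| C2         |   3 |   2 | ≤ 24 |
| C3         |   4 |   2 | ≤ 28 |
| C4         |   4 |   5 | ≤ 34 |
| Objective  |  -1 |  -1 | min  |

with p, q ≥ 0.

(0, 0), (7, 0), (6, 2), (0, 6.8)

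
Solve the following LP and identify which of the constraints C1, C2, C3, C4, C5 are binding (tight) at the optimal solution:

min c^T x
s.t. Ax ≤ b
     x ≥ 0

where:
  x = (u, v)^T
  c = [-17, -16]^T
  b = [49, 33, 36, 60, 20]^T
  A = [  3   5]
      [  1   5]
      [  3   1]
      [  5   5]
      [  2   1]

At u = 8, v = 4, compute slack b - a·x for each constraint:
  C1: 49 − 44 = 5  (slack)
  C2: 33 − 28 = 5  (slack)
  C3: 36 − 28 = 8  (slack)
  C4: 60 − 60 = 0  (binding)
  C5: 20 − 20 = 0  (binding)

Optimal: u = 8, v = 4
Binding: C4, C5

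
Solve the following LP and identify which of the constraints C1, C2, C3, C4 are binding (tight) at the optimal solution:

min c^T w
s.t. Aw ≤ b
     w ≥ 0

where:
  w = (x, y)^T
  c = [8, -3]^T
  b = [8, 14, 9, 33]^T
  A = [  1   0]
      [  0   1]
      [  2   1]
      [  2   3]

At x = 0, y = 9, compute slack b - a·x for each constraint:
  C1: 8 − 0 = 8  (slack)
  C2: 14 − 9 = 5  (slack)
  C3: 9 − 9 = 0  (binding)
  C4: 33 − 27 = 6  (slack)

Optimal: x = 0, y = 9
Binding: C3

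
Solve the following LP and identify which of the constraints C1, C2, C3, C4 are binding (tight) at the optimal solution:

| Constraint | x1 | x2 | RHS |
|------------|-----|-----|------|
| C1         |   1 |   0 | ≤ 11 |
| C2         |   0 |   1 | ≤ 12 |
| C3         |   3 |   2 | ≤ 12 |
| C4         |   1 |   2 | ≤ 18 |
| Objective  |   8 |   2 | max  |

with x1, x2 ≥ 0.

At x1 = 4, x2 = 0, compute slack b - a·x for each constraint:
  C1: 11 − 4 = 7  (slack)
  C2: 12 − 0 = 12  (slack)
  C3: 12 − 12 = 0  (binding)
  C4: 18 − 4 = 14  (slack)

Optimal: x1 = 4, x2 = 0
Binding: C3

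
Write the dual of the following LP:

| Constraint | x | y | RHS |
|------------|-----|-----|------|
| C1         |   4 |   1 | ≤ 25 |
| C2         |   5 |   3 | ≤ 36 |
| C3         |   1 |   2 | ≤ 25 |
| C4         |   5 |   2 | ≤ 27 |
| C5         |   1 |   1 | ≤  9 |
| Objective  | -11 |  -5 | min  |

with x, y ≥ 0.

Primal min cᵀx s.t. Ax ≤ b, x ≥ 0  →  Dual max −bᵀy s.t. Aᵀy ≥ −c, y ≥ 0.

Maximize: z = -25y1 - 36y2 - 25y3 - 27y4 - 9y5

Subject to:
  4y1 + 5y2 + y3 + 5y4 + y5 ≥ 11
  y1 + 3y2 + 2y3 + 2y4 + y5 ≥ 5
  y1, y2, y3, y4, y5 ≥ 0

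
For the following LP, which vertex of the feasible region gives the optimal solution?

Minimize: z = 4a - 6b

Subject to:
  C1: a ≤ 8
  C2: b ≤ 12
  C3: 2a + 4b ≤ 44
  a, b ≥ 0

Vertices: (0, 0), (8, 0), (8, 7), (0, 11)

Evaluate the objective at each vertex of the feasible region:
  z(0, 0) = 0
  z(8, 0) = 32
  z(8, 7) = -10
  z(0, 11) = -66  ←
The minimum is at a = 0, b = 11.

(0, 11)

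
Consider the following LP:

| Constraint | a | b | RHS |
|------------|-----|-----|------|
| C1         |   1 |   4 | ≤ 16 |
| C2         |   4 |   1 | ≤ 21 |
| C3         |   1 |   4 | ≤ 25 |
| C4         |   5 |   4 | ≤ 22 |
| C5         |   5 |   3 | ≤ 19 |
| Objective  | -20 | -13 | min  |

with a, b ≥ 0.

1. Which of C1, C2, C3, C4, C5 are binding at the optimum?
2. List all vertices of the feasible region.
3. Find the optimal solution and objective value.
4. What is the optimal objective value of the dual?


1. C4, C5
2. (0, 0), (3.8, 0), (2, 3), (1.5, 3.625), (0, 4)
3. a = 2, b = 3, z = -79
4. -79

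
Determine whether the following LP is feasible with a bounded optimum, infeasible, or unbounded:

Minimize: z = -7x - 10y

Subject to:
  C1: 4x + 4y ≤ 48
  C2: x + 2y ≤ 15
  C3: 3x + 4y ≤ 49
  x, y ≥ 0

Feasible with a bounded optimal solution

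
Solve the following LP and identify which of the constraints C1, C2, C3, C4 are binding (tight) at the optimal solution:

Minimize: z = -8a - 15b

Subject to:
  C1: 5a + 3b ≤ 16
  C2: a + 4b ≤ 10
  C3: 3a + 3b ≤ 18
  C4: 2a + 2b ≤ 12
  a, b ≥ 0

At a = 2, b = 2, compute slack b - a·x for each constraint:
  C1: 16 − 16 = 0  (binding)
  C2: 10 − 10 = 0  (binding)
  C3: 18 − 12 = 6  (slack)
  C4: 12 − 8 = 4  (slack)

Optimal: a = 2, b = 2
Binding: C1, C2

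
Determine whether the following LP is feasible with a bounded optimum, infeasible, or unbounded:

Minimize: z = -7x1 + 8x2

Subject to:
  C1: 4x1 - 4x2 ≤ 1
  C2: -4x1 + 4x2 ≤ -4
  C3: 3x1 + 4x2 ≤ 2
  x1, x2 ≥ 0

Infeasible (no feasible solution exists)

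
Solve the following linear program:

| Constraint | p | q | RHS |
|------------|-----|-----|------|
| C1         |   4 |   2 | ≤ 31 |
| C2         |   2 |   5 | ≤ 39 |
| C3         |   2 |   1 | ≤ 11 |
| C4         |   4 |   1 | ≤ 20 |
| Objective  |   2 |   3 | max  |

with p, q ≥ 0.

Evaluate the objective at each vertex of the feasible region:
  z(0, 0) = 0
  z(5, 0) = 10
  z(4.5, 2) = 15
  z(2, 7) = 25  ←
  z(0, 7.8) = 23.4
The maximum is at p = 2, q = 7.

p = 2, q = 7, z = 25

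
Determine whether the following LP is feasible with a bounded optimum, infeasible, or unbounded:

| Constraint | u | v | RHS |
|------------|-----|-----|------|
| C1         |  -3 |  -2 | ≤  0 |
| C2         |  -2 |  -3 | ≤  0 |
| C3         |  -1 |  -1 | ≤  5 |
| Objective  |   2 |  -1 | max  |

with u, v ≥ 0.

Unbounded (objective can increase without bound)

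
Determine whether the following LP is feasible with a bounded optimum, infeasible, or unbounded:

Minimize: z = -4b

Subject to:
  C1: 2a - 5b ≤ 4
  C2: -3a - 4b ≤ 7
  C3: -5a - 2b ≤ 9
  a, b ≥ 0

Unbounded (objective can decrease without bound)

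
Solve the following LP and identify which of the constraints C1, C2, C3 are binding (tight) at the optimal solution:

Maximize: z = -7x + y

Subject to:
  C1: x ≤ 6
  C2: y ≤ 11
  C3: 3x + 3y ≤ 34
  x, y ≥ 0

At x = 0, y = 11, compute slack b - a·x for each constraint:
  C1: 6 − 0 = 6  (slack)
  C2: 11 − 11 = 0  (binding)
  C3: 34 − 33 = 1  (slack)

Optimal: x = 0, y = 11
Binding: C2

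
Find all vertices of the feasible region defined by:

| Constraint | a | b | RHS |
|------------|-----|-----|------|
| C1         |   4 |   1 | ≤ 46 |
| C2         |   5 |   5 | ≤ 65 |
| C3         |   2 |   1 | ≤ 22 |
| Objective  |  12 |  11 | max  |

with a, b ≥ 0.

(0, 0), (11, 0), (9, 4), (0, 13)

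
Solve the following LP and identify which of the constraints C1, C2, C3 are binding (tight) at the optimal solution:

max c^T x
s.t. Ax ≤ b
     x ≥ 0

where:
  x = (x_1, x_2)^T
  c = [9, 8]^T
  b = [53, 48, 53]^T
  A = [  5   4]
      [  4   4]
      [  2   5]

At x_1 = 5, x_2 = 7, compute slack b - a·x for each constraint:
  C1: 53 − 53 = 0  (binding)
  C2: 48 − 48 = 0  (binding)
  C3: 53 − 45 = 8  (slack)

Optimal: x_1 = 5, x_2 = 7
Binding: C1, C2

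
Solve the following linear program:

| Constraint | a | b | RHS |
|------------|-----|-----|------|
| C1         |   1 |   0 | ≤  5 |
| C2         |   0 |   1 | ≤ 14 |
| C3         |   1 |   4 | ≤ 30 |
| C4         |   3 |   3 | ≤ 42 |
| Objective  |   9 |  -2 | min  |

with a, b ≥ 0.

Evaluate the objective at each vertex of the feasible region:
  z(0, 0) = 0
  z(5, 0) = 45
  z(5, 6.25) = 32.5
  z(0, 7.5) = -15  ←
The minimum is at a = 0, b = 7.5.

a = 0, b = 7.5, z = -15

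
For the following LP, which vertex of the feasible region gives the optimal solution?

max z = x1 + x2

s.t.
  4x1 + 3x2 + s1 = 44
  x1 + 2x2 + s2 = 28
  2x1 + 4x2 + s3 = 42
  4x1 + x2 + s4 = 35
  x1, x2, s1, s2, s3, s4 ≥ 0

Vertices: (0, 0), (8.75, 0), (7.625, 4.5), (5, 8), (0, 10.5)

Evaluate the objective at each vertex of the feasible region:
  z(0, 0) = 0
  z(8.75, 0) = 8.75
  z(7.625, 4.5) = 12.12
  z(5, 8) = 13  ←
  z(0, 10.5) = 10.5
The maximum is at x1 = 5, x2 = 8.

(5, 8)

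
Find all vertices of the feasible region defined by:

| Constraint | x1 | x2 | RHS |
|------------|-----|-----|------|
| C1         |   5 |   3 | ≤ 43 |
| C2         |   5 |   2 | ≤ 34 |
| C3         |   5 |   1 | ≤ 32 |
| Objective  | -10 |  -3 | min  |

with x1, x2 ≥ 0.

(0, 0), (6.4, 0), (6, 2), (3.2, 9), (0, 14.33)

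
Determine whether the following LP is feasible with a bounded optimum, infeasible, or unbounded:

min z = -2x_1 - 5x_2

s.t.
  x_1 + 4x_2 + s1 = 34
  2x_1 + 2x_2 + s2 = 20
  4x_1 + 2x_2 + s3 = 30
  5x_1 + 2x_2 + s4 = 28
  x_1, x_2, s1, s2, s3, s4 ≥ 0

Feasible with a bounded optimal solution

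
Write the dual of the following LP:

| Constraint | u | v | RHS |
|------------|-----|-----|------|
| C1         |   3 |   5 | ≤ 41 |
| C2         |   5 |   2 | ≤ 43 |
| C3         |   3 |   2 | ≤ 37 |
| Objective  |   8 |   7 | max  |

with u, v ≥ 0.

Primal max cᵀx s.t. Ax ≤ b, x ≥ 0  →  Dual min bᵀy s.t. Aᵀy ≥ c, y ≥ 0.

Minimize: z = 41y1 + 43y2 + 37y3

Subject to:
  3y1 + 5y2 + 3y3 ≥ 8
  5y1 + 2y2 + 2y3 ≥ 7
  y1, y2, y3 ≥ 0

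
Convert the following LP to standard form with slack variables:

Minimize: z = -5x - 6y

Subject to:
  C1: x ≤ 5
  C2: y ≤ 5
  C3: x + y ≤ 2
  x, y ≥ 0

min z = -5x - 6y

s.t.
  x + s1 = 5
  y + s2 = 5
  x + y + s3 = 2
  x, y, s1, s2, s3 ≥ 0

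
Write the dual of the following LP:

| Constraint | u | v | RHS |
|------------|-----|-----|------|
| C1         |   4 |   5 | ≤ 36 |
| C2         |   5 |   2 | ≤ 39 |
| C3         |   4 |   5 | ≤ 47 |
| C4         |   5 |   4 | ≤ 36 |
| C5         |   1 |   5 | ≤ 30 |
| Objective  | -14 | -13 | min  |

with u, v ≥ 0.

Primal min cᵀx s.t. Ax ≤ b, x ≥ 0  →  Dual max −bᵀy s.t. Aᵀy ≥ −c, y ≥ 0.

Maximize: z = -36y1 - 39y2 - 47y3 - 36y4 - 30y5

Subject to:
  4y1 + 5y2 + 4y3 + 5y4 + y5 ≥ 14
  5y1 + 2y2 + 5y3 + 4y4 + 5y5 ≥ 13
  y1, y2, y3, y4, y5 ≥ 0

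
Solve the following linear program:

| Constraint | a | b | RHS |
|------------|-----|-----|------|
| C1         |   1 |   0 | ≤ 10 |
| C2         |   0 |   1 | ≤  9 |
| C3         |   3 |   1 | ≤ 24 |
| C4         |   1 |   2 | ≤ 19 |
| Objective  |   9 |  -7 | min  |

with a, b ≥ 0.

Evaluate the objective at each vertex of the feasible region:
  z(0, 0) = 0
  z(8, 0) = 72
  z(5.8, 6.6) = 6
  z(1, 9) = -54
  z(0, 9) = -63  ←
The minimum is at a = 0, b = 9.

a = 0, b = 9, z = -63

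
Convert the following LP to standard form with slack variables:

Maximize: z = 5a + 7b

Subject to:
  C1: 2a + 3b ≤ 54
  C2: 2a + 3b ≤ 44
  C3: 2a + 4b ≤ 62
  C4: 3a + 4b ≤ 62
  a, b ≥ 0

max z = 5a + 7b

s.t.
  2a + 3b + s1 = 54
  2a + 3b + s2 = 44
  2a + 4b + s3 = 62
  3a + 4b + s4 = 62
  a, b, s1, s2, s3, s4 ≥ 0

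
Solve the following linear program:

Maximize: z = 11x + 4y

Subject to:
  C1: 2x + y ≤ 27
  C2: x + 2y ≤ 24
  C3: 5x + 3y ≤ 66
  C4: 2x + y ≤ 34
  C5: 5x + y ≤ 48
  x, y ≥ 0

Evaluate the objective at each vertex of the feasible region:
  z(0, 0) = 0
  z(9.6, 0) = 105.6
  z(8, 8) = 120  ←
  z(0, 12) = 48
The maximum is at x = 8, y = 8.

x = 8, y = 8, z = 120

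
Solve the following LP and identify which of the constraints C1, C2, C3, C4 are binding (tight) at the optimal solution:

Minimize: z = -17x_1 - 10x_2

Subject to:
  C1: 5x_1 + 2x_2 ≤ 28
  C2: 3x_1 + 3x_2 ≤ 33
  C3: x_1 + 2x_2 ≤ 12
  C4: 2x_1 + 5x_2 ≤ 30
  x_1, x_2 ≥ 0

At x_1 = 4, x_2 = 4, compute slack b - a·x for each constraint:
  C1: 28 − 28 = 0  (binding)
  C2: 33 − 24 = 9  (slack)
  C3: 12 − 12 = 0  (binding)
  C4: 30 − 28 = 2  (slack)

Optimal: x_1 = 4, x_2 = 4
Binding: C1, C3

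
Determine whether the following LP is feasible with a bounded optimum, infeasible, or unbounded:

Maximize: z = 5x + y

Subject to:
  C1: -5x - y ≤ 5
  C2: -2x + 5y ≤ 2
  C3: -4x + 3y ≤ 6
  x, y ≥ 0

Unbounded (objective can increase without bound)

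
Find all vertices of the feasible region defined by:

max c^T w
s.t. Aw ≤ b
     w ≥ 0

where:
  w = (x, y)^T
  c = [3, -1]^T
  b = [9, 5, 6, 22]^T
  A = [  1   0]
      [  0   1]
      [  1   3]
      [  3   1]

(0, 0), (6, 0), (0, 2)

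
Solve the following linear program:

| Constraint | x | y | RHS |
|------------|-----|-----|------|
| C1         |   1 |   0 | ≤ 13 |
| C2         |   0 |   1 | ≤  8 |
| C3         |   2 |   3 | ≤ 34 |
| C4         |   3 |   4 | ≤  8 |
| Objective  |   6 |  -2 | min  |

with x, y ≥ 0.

Evaluate the objective at each vertex of the feasible region:
  z(0, 0) = 0
  z(2.667, 0) = 16
  z(0, 2) = -4  ←
The minimum is at x = 0, y = 2.

x = 0, y = 2, z = -4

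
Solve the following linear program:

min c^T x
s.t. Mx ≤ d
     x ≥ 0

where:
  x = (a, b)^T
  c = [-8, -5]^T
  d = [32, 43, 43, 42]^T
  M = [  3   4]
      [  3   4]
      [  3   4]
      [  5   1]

Evaluate the objective at each vertex of the feasible region:
  z(0, 0) = 0
  z(8.4, 0) = -67.2
  z(8, 2) = -74  ←
  z(0, 8) = -40
The minimum is at a = 8, b = 2.

a = 8, b = 2, z = -74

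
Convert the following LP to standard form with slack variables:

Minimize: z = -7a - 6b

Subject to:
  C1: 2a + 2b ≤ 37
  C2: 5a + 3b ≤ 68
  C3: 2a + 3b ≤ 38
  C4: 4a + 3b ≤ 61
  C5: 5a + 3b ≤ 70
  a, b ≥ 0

min z = -7a - 6b

s.t.
  2a + 2b + s1 = 37
  5a + 3b + s2 = 68
  2a + 3b + s3 = 38
  4a + 3b + s4 = 61
  5a + 3b + s5 = 70
  a, b, s1, s2, s3, s4, s5 ≥ 0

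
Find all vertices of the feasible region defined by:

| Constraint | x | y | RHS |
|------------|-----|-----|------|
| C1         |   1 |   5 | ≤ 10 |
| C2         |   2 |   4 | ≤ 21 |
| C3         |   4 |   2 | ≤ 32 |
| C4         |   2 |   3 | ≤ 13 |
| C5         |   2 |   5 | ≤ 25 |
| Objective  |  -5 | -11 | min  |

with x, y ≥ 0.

(0, 0), (6.5, 0), (5, 1), (0, 2)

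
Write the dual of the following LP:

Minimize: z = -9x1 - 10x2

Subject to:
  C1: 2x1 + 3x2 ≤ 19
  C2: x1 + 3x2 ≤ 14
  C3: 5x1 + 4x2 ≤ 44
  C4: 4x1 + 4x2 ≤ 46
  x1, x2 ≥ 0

Primal min cᵀx s.t. Ax ≤ b, x ≥ 0  →  Dual max −bᵀy s.t. Aᵀy ≥ −c, y ≥ 0.

Maximize: z = -19y1 - 14y2 - 44y3 - 46y4

Subject to:
  2y1 + y2 + 5y3 + 4y4 ≥ 9
  3y1 + 3y2 + 4y3 + 4y4 ≥ 10
  y1, y2, y3, y4 ≥ 0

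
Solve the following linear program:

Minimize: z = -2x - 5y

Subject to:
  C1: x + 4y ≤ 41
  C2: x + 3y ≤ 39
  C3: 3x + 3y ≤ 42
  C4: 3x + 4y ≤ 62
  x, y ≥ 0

Evaluate the objective at each vertex of the feasible region:
  z(0, 0) = 0
  z(14, 0) = -28
  z(5, 9) = -55  ←
  z(0, 10.25) = -51.25
The minimum is at x = 5, y = 9.

x = 5, y = 9, z = -55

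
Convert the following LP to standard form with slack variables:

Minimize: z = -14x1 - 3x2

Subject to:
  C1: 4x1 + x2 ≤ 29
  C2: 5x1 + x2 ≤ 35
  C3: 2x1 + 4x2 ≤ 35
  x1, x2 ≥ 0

min z = -14x1 - 3x2

s.t.
  4x1 + x2 + s1 = 29
  5x1 + x2 + s2 = 35
  2x1 + 4x2 + s3 = 35
  x1, x2, s1, s2, s3 ≥ 0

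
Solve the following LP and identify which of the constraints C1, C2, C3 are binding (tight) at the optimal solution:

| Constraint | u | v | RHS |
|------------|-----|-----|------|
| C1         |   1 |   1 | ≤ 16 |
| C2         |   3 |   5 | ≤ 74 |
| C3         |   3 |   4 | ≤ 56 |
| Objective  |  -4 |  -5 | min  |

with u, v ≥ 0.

At u = 8, v = 8, compute slack b - a·x for each constraint:
  C1: 16 − 16 = 0  (binding)
  C2: 74 − 64 = 10  (slack)
  C3: 56 − 56 = 0  (binding)

Optimal: u = 8, v = 8
Binding: C1, C3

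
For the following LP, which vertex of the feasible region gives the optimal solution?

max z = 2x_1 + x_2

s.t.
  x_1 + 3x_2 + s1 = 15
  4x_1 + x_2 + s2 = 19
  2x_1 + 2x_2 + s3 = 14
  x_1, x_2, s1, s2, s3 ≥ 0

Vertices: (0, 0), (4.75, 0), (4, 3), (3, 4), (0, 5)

Evaluate the objective at each vertex of the feasible region:
  z(0, 0) = 0
  z(4.75, 0) = 9.5
  z(4, 3) = 11  ←
  z(3, 4) = 10
  z(0, 5) = 5
The maximum is at x_1 = 4, x_2 = 3.

(4, 3)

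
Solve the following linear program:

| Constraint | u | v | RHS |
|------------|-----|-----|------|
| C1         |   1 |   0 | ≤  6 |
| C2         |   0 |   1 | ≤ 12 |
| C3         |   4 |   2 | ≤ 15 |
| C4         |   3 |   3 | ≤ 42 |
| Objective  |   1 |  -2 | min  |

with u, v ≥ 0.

Evaluate the objective at each vertex of the feasible region:
  z(0, 0) = 0
  z(3.75, 0) = 3.75
  z(0, 7.5) = -15  ←
The minimum is at u = 0, v = 7.5.

u = 0, v = 7.5, z = -15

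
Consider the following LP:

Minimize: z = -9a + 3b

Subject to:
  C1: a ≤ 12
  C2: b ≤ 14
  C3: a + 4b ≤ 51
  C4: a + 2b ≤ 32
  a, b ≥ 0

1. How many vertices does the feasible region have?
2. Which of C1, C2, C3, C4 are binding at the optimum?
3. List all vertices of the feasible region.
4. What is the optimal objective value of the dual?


1. 4
2. C1
3. (0, 0), (12, 0), (12, 9.75), (0, 12.75)
4. -108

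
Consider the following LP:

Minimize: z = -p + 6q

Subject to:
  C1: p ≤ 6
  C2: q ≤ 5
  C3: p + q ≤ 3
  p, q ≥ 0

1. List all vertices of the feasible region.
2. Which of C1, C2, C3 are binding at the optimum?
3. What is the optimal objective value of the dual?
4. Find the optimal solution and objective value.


1. (0, 0), (3, 0), (0, 3)
2. C3
3. -3
4. p = 3, q = 0, z = -3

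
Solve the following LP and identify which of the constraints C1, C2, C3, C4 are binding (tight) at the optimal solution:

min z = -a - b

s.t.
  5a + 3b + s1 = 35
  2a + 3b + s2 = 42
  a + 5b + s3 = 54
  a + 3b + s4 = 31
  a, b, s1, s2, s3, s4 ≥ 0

At a = 1, b = 10, compute slack b - a·x for each constraint:
  C1: 35 − 35 = 0  (binding)
  C2: 42 − 32 = 10  (slack)
  C3: 54 − 51 = 3  (slack)
  C4: 31 − 31 = 0  (binding)

Optimal: a = 1, b = 10
Binding: C1, C4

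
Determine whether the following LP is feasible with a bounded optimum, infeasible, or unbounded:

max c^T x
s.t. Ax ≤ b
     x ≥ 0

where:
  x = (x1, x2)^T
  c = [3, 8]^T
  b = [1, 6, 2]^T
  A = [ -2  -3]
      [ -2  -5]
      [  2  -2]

Unbounded (objective can increase without bound)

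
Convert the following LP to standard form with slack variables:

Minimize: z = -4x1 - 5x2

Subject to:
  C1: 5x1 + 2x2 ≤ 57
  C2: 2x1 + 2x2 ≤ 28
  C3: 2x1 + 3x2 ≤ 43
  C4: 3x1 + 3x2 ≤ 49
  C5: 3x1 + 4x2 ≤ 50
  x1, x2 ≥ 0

min z = -4x1 - 5x2

s.t.
  5x1 + 2x2 + s1 = 57
  2x1 + 2x2 + s2 = 28
  2x1 + 3x2 + s3 = 43
  3x1 + 3x2 + s4 = 49
  3x1 + 4x2 + s5 = 50
  x1, x2, s1, s2, s3, s4, s5 ≥ 0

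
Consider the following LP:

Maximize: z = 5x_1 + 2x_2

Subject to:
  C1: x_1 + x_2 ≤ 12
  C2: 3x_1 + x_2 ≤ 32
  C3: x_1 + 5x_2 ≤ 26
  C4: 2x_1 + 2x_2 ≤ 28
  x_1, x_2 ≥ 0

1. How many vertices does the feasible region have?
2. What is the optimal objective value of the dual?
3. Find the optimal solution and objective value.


1. 5
2. 54
3. x_1 = 10, x_2 = 2, z = 54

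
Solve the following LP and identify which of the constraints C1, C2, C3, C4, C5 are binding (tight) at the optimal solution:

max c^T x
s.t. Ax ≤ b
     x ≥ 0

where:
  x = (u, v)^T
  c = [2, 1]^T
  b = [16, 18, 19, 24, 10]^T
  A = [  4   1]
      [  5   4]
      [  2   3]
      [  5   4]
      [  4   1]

At u = 2, v = 2, compute slack b - a·x for each constraint:
  C1: 16 − 10 = 6  (slack)
  C2: 18 − 18 = 0  (binding)
  C3: 19 − 10 = 9  (slack)
  C4: 24 − 18 = 6  (slack)
  C5: 10 − 10 = 0  (binding)

Optimal: u = 2, v = 2
Binding: C2, C5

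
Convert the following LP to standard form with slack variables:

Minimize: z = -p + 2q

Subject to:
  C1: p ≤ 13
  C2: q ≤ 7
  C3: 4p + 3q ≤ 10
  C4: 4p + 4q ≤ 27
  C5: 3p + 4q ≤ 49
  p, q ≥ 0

min z = -p + 2q

s.t.
  p + s1 = 13
  q + s2 = 7
  4p + 3q + s3 = 10
  4p + 4q + s4 = 27
  3p + 4q + s5 = 49
  p, q, s1, s2, s3, s4, s5 ≥ 0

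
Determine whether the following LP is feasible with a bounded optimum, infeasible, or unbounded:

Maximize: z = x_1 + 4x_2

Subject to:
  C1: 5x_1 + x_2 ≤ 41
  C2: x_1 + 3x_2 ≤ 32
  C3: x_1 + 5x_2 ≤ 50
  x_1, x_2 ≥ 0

Feasible with a bounded optimal solution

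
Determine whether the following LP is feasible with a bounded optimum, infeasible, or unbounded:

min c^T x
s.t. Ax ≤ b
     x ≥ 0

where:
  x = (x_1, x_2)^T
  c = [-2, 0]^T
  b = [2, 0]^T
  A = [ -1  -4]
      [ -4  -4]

Unbounded (objective can decrease without bound)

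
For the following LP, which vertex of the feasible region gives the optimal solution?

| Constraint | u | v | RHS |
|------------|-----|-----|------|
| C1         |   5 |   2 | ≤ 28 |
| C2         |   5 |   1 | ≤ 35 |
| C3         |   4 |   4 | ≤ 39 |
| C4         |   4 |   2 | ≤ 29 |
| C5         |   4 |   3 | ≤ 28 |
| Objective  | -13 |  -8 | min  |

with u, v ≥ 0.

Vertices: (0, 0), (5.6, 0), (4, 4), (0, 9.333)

Evaluate the objective at each vertex of the feasible region:
  z(0, 0) = 0
  z(5.6, 0) = -72.8
  z(4, 4) = -84  ←
  z(0, 9.333) = -74.67
The minimum is at u = 4, v = 4.

(4, 4)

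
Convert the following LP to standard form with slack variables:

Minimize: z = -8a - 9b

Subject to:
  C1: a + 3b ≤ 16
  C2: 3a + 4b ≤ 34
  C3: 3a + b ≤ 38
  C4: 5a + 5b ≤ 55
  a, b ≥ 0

min z = -8a - 9b

s.t.
  a + 3b + s1 = 16
  3a + 4b + s2 = 34
  3a + b + s3 = 38
  5a + 5b + s4 = 55
  a, b, s1, s2, s3, s4 ≥ 0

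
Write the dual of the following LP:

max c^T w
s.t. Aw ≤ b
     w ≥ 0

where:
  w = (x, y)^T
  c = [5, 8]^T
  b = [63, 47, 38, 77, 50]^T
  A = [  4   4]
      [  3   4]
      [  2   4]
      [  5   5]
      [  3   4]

Primal max cᵀx s.t. Ax ≤ b, x ≥ 0  →  Dual min bᵀy s.t. Aᵀy ≥ c, y ≥ 0.

Minimize: z = 63y1 + 47y2 + 38y3 + 77y4 + 50y5

Subject to:
  4y1 + 3y2 + 2y3 + 5y4 + 3y5 ≥ 5
  4y1 + 4y2 + 4y3 + 5y4 + 4y5 ≥ 8
  y1, y2, y3, y4, y5 ≥ 0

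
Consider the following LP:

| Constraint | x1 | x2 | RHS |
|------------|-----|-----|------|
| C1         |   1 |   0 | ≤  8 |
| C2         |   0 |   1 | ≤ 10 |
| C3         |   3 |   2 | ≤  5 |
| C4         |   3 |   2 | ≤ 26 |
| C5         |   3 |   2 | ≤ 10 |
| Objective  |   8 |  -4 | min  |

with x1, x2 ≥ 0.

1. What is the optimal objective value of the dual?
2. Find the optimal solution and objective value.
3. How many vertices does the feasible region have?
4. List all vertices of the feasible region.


1. -10
2. x1 = 0, x2 = 2.5, z = -10
3. 3
4. (0, 0), (1.667, 0), (0, 2.5)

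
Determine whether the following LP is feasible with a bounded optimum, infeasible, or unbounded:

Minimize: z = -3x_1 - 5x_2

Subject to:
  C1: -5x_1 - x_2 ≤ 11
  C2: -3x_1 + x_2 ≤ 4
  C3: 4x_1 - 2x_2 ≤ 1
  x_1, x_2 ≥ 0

Unbounded (objective can decrease without bound)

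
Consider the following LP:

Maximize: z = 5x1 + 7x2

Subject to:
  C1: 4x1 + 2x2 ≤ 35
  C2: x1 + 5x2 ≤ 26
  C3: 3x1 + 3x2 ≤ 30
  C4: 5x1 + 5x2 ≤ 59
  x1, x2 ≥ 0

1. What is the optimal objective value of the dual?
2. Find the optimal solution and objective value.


1. 58
2. x1 = 6, x2 = 4, z = 58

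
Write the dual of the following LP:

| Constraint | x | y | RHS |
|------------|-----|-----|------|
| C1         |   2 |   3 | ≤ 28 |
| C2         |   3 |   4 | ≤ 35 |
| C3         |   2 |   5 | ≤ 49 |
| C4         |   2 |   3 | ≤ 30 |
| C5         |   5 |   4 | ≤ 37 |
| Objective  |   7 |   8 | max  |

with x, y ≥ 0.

Primal max cᵀx s.t. Ax ≤ b, x ≥ 0  →  Dual min bᵀy s.t. Aᵀy ≥ c, y ≥ 0.

Minimize: z = 28y1 + 35y2 + 49y3 + 30y4 + 37y5

Subject to:
  2y1 + 3y2 + 2y3 + 2y4 + 5y5 ≥ 7
  3y1 + 4y2 + 5y3 + 3y4 + 4y5 ≥ 8
  y1, y2, y3, y4, y5 ≥ 0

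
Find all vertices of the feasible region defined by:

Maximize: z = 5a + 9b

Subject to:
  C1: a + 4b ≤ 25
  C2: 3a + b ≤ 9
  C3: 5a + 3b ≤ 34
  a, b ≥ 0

(0, 0), (3, 0), (1, 6), (0, 6.25)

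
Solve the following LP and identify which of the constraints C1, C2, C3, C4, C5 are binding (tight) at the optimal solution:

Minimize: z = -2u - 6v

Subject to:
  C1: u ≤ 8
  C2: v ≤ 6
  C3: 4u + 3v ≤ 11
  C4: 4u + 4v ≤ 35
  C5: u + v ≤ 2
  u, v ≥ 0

At u = 0, v = 2, compute slack b - a·x for each constraint:
  C1: 8 − 0 = 8  (slack)
  C2: 6 − 2 = 4  (slack)
  C3: 11 − 6 = 5  (slack)
  C4: 35 − 8 = 27  (slack)
  C5: 2 − 2 = 0  (binding)

Optimal: u = 0, v = 2
Binding: C5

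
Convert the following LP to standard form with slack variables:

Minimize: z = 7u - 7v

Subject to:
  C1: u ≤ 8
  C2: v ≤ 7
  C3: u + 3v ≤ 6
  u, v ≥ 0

min z = 7u - 7v

s.t.
  u + s1 = 8
  v + s2 = 7
  u + 3v + s3 = 6
  u, v, s1, s2, s3 ≥ 0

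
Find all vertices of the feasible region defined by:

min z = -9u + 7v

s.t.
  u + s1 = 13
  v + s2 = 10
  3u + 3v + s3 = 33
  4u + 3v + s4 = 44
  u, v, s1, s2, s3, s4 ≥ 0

(0, 0), (11, 0), (1, 10), (0, 10)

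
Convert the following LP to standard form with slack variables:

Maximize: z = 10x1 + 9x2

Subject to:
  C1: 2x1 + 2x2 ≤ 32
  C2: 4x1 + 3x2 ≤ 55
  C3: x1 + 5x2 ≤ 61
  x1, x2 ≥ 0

max z = 10x1 + 9x2

s.t.
  2x1 + 2x2 + s1 = 32
  4x1 + 3x2 + s2 = 55
  x1 + 5x2 + s3 = 61
  x1, x2, s1, s2, s3 ≥ 0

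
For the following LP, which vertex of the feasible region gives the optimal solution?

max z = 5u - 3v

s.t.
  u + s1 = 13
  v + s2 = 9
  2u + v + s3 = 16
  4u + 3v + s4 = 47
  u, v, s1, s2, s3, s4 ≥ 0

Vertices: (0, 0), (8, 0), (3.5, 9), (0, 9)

Evaluate the objective at each vertex of the feasible region:
  z(0, 0) = 0
  z(8, 0) = 40  ←
  z(3.5, 9) = -9.5
  z(0, 9) = -27
The maximum is at u = 8, v = 0.

(8, 0)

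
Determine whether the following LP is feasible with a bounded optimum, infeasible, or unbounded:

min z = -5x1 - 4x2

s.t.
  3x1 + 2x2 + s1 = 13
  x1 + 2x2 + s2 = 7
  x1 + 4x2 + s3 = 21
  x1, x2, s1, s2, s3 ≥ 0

Feasible with a bounded optimal solution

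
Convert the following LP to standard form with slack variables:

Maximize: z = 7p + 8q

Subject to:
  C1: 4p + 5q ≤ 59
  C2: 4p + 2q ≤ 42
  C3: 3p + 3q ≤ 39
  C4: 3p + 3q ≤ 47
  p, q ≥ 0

max z = 7p + 8q

s.t.
  4p + 5q + s1 = 59
  4p + 2q + s2 = 42
  3p + 3q + s3 = 39
  3p + 3q + s4 = 47
  p, q, s1, s2, s3, s4 ≥ 0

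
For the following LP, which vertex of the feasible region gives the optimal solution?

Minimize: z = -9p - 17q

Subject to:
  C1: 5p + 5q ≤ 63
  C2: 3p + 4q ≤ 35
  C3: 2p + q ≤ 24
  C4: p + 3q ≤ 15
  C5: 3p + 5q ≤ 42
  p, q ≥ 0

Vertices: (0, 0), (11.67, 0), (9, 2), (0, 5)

Evaluate the objective at each vertex of the feasible region:
  z(0, 0) = 0
  z(11.67, 0) = -105
  z(9, 2) = -115  ←
  z(0, 5) = -85
The minimum is at p = 9, q = 2.

(9, 2)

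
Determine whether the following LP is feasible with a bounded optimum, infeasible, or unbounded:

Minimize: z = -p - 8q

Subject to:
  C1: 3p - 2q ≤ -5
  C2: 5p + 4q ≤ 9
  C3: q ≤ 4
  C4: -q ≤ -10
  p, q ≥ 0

Infeasible (no feasible solution exists)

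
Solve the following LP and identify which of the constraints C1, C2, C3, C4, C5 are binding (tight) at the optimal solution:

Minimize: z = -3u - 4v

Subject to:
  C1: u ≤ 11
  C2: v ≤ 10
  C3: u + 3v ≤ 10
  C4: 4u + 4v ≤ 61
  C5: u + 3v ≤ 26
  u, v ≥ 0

At u = 10, v = 0, compute slack b - a·x for each constraint:
  C1: 11 − 10 = 1  (slack)
  C2: 10 − 0 = 10  (slack)
  C3: 10 − 10 = 0  (binding)
  C4: 61 − 40 = 21  (slack)
  C5: 26 − 10 = 16  (slack)

Optimal: u = 10, v = 0
Binding: C3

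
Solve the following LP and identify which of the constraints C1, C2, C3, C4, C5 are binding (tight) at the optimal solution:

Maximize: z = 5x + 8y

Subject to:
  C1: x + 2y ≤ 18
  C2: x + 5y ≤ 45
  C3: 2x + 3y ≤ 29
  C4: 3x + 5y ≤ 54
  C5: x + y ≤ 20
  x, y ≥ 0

At x = 4, y = 7, compute slack b - a·x for each constraint:
  C1: 18 − 18 = 0  (binding)
  C2: 45 − 39 = 6  (slack)
  C3: 29 − 29 = 0  (binding)
  C4: 54 − 47 = 7  (slack)
  C5: 20 − 11 = 9  (slack)

Optimal: x = 4, y = 7
Binding: C1, C3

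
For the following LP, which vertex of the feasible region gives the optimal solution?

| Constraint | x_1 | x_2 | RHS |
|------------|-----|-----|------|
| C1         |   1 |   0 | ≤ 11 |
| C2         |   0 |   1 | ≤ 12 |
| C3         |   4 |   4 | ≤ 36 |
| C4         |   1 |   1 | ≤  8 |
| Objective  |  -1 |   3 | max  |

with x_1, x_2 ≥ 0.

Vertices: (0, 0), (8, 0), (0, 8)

Evaluate the objective at each vertex of the feasible region:
  z(0, 0) = 0
  z(8, 0) = -8
  z(0, 8) = 24  ←
The maximum is at x_1 = 0, x_2 = 8.

(0, 8)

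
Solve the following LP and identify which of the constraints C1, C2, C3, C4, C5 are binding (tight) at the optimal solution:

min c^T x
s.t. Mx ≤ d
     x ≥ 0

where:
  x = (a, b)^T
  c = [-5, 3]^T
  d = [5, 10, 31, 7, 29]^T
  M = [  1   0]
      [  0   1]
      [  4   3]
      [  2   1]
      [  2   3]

At a = 3.5, b = 0, compute slack b - a·x for each constraint:
  C1: 5 − 3.5 = 1.5  (slack)
  C2: 10 − 0 = 10  (slack)
  C3: 31 − 14 = 17  (slack)
  C4: 7 − 7 = 0  (binding)
  C5: 29 − 7 = 22  (slack)

Optimal: a = 3.5, b = 0
Binding: C4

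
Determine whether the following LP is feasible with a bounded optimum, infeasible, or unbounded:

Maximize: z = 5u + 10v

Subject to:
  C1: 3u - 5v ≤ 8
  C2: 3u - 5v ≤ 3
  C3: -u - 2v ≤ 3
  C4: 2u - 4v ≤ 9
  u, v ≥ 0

Unbounded (objective can increase without bound)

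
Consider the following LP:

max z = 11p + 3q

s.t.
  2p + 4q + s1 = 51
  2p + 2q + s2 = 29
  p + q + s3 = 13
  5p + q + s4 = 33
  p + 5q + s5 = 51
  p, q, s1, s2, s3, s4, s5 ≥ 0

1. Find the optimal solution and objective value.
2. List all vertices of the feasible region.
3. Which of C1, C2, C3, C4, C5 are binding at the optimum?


1. p = 5, q = 8, z = 79
2. (0, 0), (6.6, 0), (5, 8), (3.5, 9.5), (0, 10.2)
3. C3, C4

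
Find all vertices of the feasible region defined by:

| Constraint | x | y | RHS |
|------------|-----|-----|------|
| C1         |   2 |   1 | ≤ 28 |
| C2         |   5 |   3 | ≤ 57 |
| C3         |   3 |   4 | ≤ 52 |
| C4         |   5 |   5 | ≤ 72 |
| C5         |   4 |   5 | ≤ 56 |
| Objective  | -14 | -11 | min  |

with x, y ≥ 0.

(0, 0), (11.4, 0), (9, 4), (0, 11.2)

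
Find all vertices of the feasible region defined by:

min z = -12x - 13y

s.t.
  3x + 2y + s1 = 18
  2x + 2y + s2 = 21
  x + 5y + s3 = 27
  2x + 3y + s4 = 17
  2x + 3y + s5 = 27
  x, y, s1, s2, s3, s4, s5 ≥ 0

(0, 0), (6, 0), (4, 3), (0.5714, 5.286), (0, 5.4)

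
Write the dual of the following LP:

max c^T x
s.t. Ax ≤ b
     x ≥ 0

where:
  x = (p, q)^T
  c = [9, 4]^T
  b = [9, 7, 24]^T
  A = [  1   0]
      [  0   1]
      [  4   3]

Primal max cᵀx s.t. Ax ≤ b, x ≥ 0  →  Dual min bᵀy s.t. Aᵀy ≥ c, y ≥ 0.

Minimize: z = 9y1 + 7y2 + 24y3

Subject to:
  y1 + 4y3 ≥ 9
  y2 + 3y3 ≥ 4
  y1, y2, y3 ≥ 0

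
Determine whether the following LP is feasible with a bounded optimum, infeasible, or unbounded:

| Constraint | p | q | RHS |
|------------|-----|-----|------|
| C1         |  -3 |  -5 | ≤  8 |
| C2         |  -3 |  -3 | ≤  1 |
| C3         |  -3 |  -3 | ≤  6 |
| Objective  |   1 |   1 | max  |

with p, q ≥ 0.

Unbounded (objective can increase without bound)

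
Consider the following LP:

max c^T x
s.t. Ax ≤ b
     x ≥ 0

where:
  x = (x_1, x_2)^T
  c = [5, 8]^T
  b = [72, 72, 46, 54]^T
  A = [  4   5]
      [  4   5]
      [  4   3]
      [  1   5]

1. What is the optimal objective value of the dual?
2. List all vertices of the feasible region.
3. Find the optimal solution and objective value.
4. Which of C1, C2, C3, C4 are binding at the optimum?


1. 100
2. (0, 0), (11.5, 0), (4, 10), (0, 10.8)
3. x_1 = 4, x_2 = 10, z = 100
4. C3, C4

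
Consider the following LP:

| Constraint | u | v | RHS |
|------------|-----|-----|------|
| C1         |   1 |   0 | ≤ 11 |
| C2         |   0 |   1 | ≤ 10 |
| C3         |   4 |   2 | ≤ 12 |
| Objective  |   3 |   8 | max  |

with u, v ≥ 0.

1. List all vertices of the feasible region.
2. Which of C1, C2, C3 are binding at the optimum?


1. (0, 0), (3, 0), (0, 6)
2. C3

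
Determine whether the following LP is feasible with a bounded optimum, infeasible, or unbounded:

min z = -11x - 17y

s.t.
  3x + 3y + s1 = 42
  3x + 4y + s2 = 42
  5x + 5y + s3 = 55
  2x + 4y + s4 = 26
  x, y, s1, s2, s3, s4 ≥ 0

Feasible with a bounded optimal solution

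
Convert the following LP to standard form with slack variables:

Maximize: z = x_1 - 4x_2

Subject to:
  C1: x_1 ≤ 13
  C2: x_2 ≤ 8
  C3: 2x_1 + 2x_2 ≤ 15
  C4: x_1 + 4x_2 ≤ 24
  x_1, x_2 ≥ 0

max z = x_1 - 4x_2

s.t.
  x_1 + s1 = 13
  x_2 + s2 = 8
  2x_1 + 2x_2 + s3 = 15
  x_1 + 4x_2 + s4 = 24
  x_1, x_2, s1, s2, s3, s4 ≥ 0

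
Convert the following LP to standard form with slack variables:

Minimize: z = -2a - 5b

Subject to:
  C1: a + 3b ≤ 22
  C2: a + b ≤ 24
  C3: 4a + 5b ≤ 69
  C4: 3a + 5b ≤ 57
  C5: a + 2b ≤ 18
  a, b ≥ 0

min z = -2a - 5b

s.t.
  a + 3b + s1 = 22
  a + b + s2 = 24
  4a + 5b + s3 = 69
  3a + 5b + s4 = 57
  a + 2b + s5 = 18
  a, b, s1, s2, s3, s4, s5 ≥ 0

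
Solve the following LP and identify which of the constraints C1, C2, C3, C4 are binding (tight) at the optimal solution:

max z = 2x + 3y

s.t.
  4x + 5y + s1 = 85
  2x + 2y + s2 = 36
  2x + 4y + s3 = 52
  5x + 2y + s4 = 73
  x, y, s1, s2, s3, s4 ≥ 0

At x = 10, y = 8, compute slack b - a·x for each constraint:
  C1: 85 − 80 = 5  (slack)
  C2: 36 − 36 = 0  (binding)
  C3: 52 − 52 = 0  (binding)
  C4: 73 − 66 = 7  (slack)

Optimal: x = 10, y = 8
Binding: C2, C3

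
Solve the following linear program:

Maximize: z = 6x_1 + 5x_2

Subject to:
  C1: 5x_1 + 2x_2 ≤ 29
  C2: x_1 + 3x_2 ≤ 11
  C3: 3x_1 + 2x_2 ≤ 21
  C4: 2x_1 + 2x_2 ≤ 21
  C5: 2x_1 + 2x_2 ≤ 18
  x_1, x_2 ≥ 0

Evaluate the objective at each vertex of the feasible region:
  z(0, 0) = 0
  z(5.8, 0) = 34.8
  z(5, 2) = 40  ←
  z(0, 3.667) = 18.33
The maximum is at x_1 = 5, x_2 = 2.

x_1 = 5, x_2 = 2, z = 40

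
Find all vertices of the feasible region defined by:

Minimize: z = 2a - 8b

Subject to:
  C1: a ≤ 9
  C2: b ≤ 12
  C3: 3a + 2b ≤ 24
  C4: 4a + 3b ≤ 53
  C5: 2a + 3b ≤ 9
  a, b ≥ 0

(0, 0), (4.5, 0), (0, 3)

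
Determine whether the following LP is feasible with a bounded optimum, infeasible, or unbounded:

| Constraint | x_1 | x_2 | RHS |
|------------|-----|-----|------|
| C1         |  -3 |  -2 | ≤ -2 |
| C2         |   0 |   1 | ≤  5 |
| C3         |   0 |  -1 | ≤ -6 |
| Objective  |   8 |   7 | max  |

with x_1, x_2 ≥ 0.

Infeasible (no feasible solution exists)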